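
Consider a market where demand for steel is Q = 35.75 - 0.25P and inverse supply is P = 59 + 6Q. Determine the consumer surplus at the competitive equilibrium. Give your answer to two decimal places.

141.12

Rewriting demand in inverse form: P = 143 - 4Q.
Setting demand equal to supply, 84 = 10Q, so Q* = 8.4 and P* = 109.4.
Consumer surplus is the triangle under demand above P*: (1/2)(8.4)(143 - 109.4) = (1/2)(8.4)(33.6) = 141.12.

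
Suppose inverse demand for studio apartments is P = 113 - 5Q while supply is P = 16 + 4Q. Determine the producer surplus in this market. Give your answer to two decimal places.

232.32

Equilibrium: 113 - 5Q = 16 + 4Q, so Q* = 10.7778 and P* = 59.1111.
PS is the area between P* and the supply curve from 0 to Q*: (1/2)(10.7778)(43.1111) = 232.321.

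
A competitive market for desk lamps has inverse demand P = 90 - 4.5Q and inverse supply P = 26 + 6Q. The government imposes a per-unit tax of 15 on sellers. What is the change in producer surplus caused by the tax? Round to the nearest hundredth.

Pre-tax equilibrium: 90 - 4.5Q = 26 + 6Q gives Q* = 6.0952, P* = 62.5714.
A tax on sellers shifts supply up by 15: 90 - 4.5Q = 26 + 6Q + 15, so Q_t = 4.6667. Buyers pay P_b = 69; sellers receive P_s = P_b - 15 = 54.
PS falls from (1/2)(6.0952)(36.5714) = 111.4558 to (1/2)(4.6667)(28) = 65.3333, a change of -46.1224.

-46.12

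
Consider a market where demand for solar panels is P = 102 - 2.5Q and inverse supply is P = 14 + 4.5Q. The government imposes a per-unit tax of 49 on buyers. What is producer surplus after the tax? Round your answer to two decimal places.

69.84

Without the tax, 102 - 2.5Q = 14 + 4.5Q so Q* = 12.5714 and P* = 70.5714.
A tax on buyers shifts demand down by 49: (102 - 49) - 2.5Q = 14 + 4.5Q, so Q_t = 5.5714. Buyers pay P_b = 88.0714; sellers receive P_s = P_b - 49 = 39.0714.
Producer surplus is the triangle above supply below P_s: (1/2)(5.5714)(39.0714 - 14) = 69.8418.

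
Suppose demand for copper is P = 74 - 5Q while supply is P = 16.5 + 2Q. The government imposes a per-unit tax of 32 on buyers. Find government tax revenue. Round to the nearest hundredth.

116.57

Pre-tax equilibrium: 74 - 5Q = 16.5 + 2Q gives Q* = 8.2143, P* = 32.9286.
With the tax, buyers' net willingness to pay falls by 32: (74 - 32) - 5Q = 16.5 + 2Q, so Q_t = 3.6429. Buyers pay P_b = 55.7857; sellers receive P_s = P_b - 32 = 23.7857.
Revenue is the tax times quantity traded: 32 x 3.6429 = 116.5714.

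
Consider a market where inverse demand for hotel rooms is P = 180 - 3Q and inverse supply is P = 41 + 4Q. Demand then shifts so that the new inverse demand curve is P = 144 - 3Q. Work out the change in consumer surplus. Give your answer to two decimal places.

-266.69

Initial equilibrium: Q_0 = 19.8571, P_0 = 120.4286; CS_0 = (1/2)(19.8571)(59.5714) = 591.4592, PS_0 = (1/2)(19.8571)(79.4286) = 788.6122.
New equilibrium: 144 - 3Q = 41 + 4Q gives Q_1 = 14.7143, P_1 = 99.8571; CS_1 = 324.7653, PS_1 = 433.0204.
Change in consumer surplus = 324.7653 - 591.4592 = -266.6939.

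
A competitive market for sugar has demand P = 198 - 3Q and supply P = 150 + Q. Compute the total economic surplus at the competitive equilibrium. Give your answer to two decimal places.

Setting demand equal to supply, 48 = 4Q, so Q* = 12 and P* = 162.
Total surplus is the full triangle between the curves from 0 to Q*: (1/2)(12)(198 - 150) = 288.

288.00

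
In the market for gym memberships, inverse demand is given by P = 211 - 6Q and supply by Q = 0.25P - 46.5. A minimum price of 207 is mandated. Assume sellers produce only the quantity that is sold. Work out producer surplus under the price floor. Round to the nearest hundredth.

13.11

Rewriting supply in inverse form: P = 186 + 4Q.
Without the control, 211 - 6Q = 186 + 4Q so Q* = 2.5 and P* = 196.
At the floor price 207, quantity demanded is (211 - 207)/6 = 0.6667; demand is the short side, so Q = 0.6667 trades at P = 207.
The supply price at Q = 0.6667 is 188.6667. PS is the trapezoid between 207 and supply over [0, 0.6667]: (1/2)[(207 - 186) + (207 - 188.6667)](0.6667) = 13.1111.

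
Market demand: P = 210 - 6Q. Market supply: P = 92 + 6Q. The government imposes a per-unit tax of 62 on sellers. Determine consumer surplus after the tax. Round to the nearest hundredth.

65.33

Without the tax, 210 - 6Q = 92 + 6Q so Q* = 9.8333 and P* = 151.
With the tax, sellers need 62 more per unit: 210 - 6Q = 92 + 6Q + 62, so Q_t = 4.6667. Buyers pay P_b = 182; sellers receive P_s = P_b - 62 = 120.
Consumer surplus is the triangle under demand above P_b: (1/2)(4.6667)(210 - 182) = 65.3333.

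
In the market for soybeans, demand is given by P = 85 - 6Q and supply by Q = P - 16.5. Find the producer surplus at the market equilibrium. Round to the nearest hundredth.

47.88

Rewriting supply in inverse form: P = 16.5 + Q.
Setting demand equal to supply, 68.5 = 7Q, so Q* = 9.7857 and P* = 26.2857.
The supply curve's price intercept is 16.5, so PS = (1/2)(Q*)(P* - 16.5) = (1/2)(9.7857)(9.7857) = 47.8801.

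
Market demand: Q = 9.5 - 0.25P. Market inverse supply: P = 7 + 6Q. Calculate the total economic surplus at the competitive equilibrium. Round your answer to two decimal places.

Rewriting demand in inverse form: P = 38 - 4Q.
Equilibrium: 38 - 4Q = 7 + 6Q, so Q* = 3.1 and P* = 25.6.
Total surplus is the full triangle between the curves from 0 to Q*: (1/2)(3.1)(38 - 7) = 48.05.

48.05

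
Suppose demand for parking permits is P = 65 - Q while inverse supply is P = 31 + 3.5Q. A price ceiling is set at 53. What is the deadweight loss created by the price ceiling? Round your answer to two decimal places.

3.63

Without the control, 65 - Q = 31 + 3.5Q so Q* = 7.5556 and P* = 57.4444.
At P = 53, sellers supply (53 - 31)/3.5 = 6.2857 while buyers want more, so the quantity traded is 6.2857 at price 53.
At Q = 6.2857 the demand price is 58.7143 and the supply price is 53. Deadweight loss is the triangle between the curves from 6.2857 to 7.5556: (1/2)(58.7143 - 53)(7.5556 - 6.2857) = 3.6281.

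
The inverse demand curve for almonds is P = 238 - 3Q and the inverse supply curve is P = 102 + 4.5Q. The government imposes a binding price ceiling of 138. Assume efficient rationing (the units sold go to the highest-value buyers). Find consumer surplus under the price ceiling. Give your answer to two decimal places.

704.00

Without the control, 238 - 3Q = 102 + 4.5Q so Q* = 18.1333 and P* = 183.6.
At the ceiling price 138, quantity supplied is (138 - 102)/4.5 = 8; supply is the short side, so Q = 8 trades at P = 138.
The demand price at Q = 8 is 214. CS is the trapezoid between demand and 138 over [0, 8]: (1/2)[(238 - 138) + (214 - 138)](8) = 704.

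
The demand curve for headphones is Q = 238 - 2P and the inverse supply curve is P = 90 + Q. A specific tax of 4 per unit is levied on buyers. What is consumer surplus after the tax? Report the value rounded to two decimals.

Rewriting demand in inverse form: P = 119 - 0.5Q.
Without the tax, 119 - 0.5Q = 90 + Q so Q* = 19.3333 and P* = 109.3333.
With the tax, buyers' net willingness to pay falls by 4: (119 - 4) - 0.5Q = 90 + Q, so Q_t = 16.6667. Buyers pay P_b = 110.6667; sellers receive P_s = P_b - 4 = 106.6667.
Consumer surplus is the triangle under demand above P_b: (1/2)(16.6667)(119 - 110.6667) = 69.4444.

69.44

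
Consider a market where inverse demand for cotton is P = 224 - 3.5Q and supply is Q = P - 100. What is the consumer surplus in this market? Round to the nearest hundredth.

1328.79

Rewriting supply in inverse form: P = 100 + Q.
Set 224 - 3.5Q = 100 + Q, which gives 124 = 4.5Q, so Q* = 27.5556 and P* = 224 - 3.5(27.5556) = 127.5556.
CS is the area between the demand curve and P* from 0 to Q*: (1/2)(27.5556)(96.4444) = 1328.7901.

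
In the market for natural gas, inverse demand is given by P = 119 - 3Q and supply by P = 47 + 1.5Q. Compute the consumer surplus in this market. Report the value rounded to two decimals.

384.00

Setting demand equal to supply, 72 = 4.5Q, so Q* = 16 and P* = 71.
The demand choke price is 119, so CS = (1/2)(Q*)(119 - P*) = (1/2)(16)(48) = 384.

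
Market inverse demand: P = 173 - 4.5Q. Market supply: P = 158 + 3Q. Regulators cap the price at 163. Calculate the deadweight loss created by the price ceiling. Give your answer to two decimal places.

0.42

Without the control, 173 - 4.5Q = 158 + 3Q so Q* = 2 and P* = 164.
At the ceiling price 163, quantity supplied is (163 - 158)/3 = 1.6667; supply is the short side, so Q = 1.6667 trades at P = 163.
At Q = 1.6667 the demand price is 165.5 and the supply price is 163. Deadweight loss is the triangle between the curves from 1.6667 to 2: (1/2)(165.5 - 163)(2 - 1.6667) = 0.4167.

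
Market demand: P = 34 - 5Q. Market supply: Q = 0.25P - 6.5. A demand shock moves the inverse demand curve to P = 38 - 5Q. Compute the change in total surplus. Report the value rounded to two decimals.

Rewriting supply in inverse form: P = 26 + 4Q.
Initial equilibrium: Q_0 = 0.8889, P_0 = 29.5556; CS_0 = (1/2)(0.8889)(4.4444) = 1.9753, PS_0 = (1/2)(0.8889)(3.5556) = 1.5802.
New equilibrium: 38 - 5Q = 26 + 4Q gives Q_1 = 1.3333, P_1 = 31.3333; CS_1 = 4.4444, PS_1 = 3.5556.
Change in total surplus = (4.4444 + 3.5556) - (1.9753 + 1.5802) = 4.4444.

4.44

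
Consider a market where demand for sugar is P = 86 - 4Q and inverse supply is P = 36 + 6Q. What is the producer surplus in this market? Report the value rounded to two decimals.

Set 86 - 4Q = 36 + 6Q, which gives 50 = 10Q, so Q* = 5 and P* = 86 - 4(5) = 66.
PS is the area between P* and the supply curve from 0 to Q*: (1/2)(5)(30) = 75.

75.00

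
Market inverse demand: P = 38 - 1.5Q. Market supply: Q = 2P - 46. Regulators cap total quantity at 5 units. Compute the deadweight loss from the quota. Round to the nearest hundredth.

Rewriting supply in inverse form: P = 23 + 0.5Q.
Without the quota, 38 - 1.5Q = 23 + 0.5Q gives Q* = 7.5.
At Q = 5 the demand price is 38 - 1.5(5) = 30.5 and the supply price is 23 + 0.5(5) = 25.5.
Deadweight loss is the triangle between the curves from 5 to 7.5: (1/2)(30.5 - 25.5)(7.5 - 5) = 6.25.

6.25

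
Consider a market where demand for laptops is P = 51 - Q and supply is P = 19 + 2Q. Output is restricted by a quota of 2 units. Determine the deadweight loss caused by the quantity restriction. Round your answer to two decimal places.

Unrestricted equilibrium: Q* = (51 - 19)/(1 + 2) = 10.6667.
At Q = 2 the demand price is 51 - (2) = 49 and the supply price is 19 + 2(2) = 23.
DWL = (1/2)(gap between curves at 2) x (Q* - 2) = (1/2)(26)(8.6667) = 112.6667.

112.67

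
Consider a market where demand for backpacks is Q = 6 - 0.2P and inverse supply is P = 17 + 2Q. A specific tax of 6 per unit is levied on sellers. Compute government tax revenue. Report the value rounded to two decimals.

Rewriting demand in inverse form: P = 30 - 5Q.
Without the tax, 30 - 5Q = 17 + 2Q so Q* = 1.8571 and P* = 20.7143.
A tax on sellers shifts supply up by 6: 30 - 5Q = 17 + 2Q + 6, so Q_t = 1. Buyers pay P_b = 25; sellers receive P_s = P_b - 6 = 19.
Revenue is the tax times quantity traded: 6 x 1 = 6.

6.00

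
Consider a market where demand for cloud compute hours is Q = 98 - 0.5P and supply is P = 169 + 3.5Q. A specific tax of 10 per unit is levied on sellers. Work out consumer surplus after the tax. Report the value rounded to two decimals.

9.55

Rewriting demand in inverse form: P = 196 - 2Q.
Pre-tax equilibrium: 196 - 2Q = 169 + 3.5Q gives Q* = 4.9091, P* = 186.1818.
A tax on sellers shifts supply up by 10: 196 - 2Q = 169 + 3.5Q + 10, so Q_t = 3.0909. Buyers pay P_b = 189.8182; sellers receive P_s = P_b - 10 = 179.8182.
Consumer surplus is the triangle under demand above P_b: (1/2)(3.0909)(196 - 189.8182) = 9.5537.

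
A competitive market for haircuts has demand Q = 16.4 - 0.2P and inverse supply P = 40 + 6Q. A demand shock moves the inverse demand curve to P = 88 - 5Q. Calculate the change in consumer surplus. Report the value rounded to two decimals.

Rewriting demand in inverse form: P = 82 - 5Q.
Initial equilibrium: Q_0 = 3.8182, P_0 = 62.9091; CS_0 = (1/2)(3.8182)(19.0909) = 36.4463, PS_0 = (1/2)(3.8182)(22.9091) = 43.7355.
New equilibrium: 88 - 5Q = 40 + 6Q gives Q_1 = 4.3636, P_1 = 66.1818; CS_1 = 47.6033, PS_1 = 57.124.
Change in consumer surplus = 47.6033 - 36.4463 = 11.157.

11.16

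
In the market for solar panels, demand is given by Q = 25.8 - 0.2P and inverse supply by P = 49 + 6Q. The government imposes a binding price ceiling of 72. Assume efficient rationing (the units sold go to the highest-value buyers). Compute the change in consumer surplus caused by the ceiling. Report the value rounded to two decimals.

49.53

Rewriting demand in inverse form: P = 129 - 5Q.
Free-market equilibrium: 129 - 5Q = 49 + 6Q gives Q* = 7.2727, P* = 92.6364.
At the ceiling price 72, quantity supplied is (72 - 49)/6 = 3.8333; supply is the short side, so Q = 3.8333 trades at P = 72.
CS goes from (1/2)(7.2727)(36.3636) = 132.2314 to 181.7639 (computed as (129 - 72)(3.8333) - (1/2)(5)(3.8333)^2), a change of 49.5325.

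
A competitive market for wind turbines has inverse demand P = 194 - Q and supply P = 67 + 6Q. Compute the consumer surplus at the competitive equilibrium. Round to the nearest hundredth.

164.58

Set 194 - Q = 67 + 6Q, which gives 127 = 7Q, so Q* = 18.1429 and P* = 194 - (18.1429) = 175.8571.
Consumer surplus is the triangle under demand above P*: (1/2)(18.1429)(194 - 175.8571) = (1/2)(18.1429)(18.1429) = 164.5816.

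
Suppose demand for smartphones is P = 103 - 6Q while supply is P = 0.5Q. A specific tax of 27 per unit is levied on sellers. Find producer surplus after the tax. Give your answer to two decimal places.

34.18

Pre-tax equilibrium: 103 - 6Q = 0.5Q gives Q* = 15.8462, P* = 7.9231.
With the tax, sellers need 27 more per unit: 103 - 6Q = 0.5Q + 27, so Q_t = 11.6923. Buyers pay P_b = 32.8462; sellers receive P_s = P_b - 27 = 5.8462.
PS = (1/2)(Q_t)(P_s - 0) = (1/2)(11.6923)(5.8462) = 34.1775.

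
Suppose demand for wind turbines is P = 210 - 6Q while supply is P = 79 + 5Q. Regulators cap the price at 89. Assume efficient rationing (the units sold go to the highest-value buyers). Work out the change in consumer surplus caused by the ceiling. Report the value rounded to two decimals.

-195.48

Without the control, 210 - 6Q = 79 + 5Q so Q* = 11.9091 and P* = 138.5455.
At the ceiling price 89, quantity supplied is (89 - 79)/5 = 2; supply is the short side, so Q = 2 trades at P = 89.
CS goes from (1/2)(11.9091)(71.4545) = 425.4793 to 230 (computed as (210 - 89)(2) - (1/2)(6)(2)^2), a change of -195.4793.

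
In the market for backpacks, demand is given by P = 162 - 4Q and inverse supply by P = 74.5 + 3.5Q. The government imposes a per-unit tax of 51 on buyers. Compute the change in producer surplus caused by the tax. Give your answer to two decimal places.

-196.75

Without the tax, 162 - 4Q = 74.5 + 3.5Q so Q* = 11.6667 and P* = 115.3333.
With the tax, buyers' net willingness to pay falls by 51: (162 - 51) - 4Q = 74.5 + 3.5Q, so Q_t = 4.8667. Buyers pay P_b = 142.5333; sellers receive P_s = P_b - 51 = 91.5333.
Producers lose the trapezoid between P_s and P* out to Q_t plus the triangle from Q_t to Q*: change in PS = 41.4478 - 238.1944 = -196.7467.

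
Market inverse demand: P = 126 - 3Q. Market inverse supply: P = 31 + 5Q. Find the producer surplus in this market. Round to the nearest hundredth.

Set 126 - 3Q = 31 + 5Q, which gives 95 = 8Q, so Q* = 11.875 and P* = 126 - 3(11.875) = 90.375.
Producer surplus is the triangle above supply below P*: (1/2)(11.875)(90.375 - 31) = (1/2)(11.875)(59.375) = 352.5391.

352.54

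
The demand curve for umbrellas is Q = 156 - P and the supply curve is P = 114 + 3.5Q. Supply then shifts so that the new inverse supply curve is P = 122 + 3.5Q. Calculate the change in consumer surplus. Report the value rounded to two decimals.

-15.01

Rewriting demand in inverse form: P = 156 - Q.
Initial equilibrium: Q_0 = 9.3333, P_0 = 146.6667; CS_0 = (1/2)(9.3333)(9.3333) = 43.5556, PS_0 = (1/2)(9.3333)(32.6667) = 152.4444.
New equilibrium: 156 - Q = 122 + 3.5Q gives Q_1 = 7.5556, P_1 = 148.4444; CS_1 = 28.5432, PS_1 = 99.9012.
Change in consumer surplus = 28.5432 - 43.5556 = -15.0123.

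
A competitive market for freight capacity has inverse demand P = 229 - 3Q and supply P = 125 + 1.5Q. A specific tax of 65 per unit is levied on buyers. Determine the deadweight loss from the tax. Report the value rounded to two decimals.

Pre-tax equilibrium: 229 - 3Q = 125 + 1.5Q gives Q* = 23.1111, P* = 159.6667.
A tax on buyers shifts demand down by 65: (229 - 65) - 3Q = 125 + 1.5Q, so Q_t = 8.6667. Buyers pay P_b = 203; sellers receive P_s = P_b - 65 = 138.
Deadweight loss is the triangle between the curves from Q_t to Q*: (1/2)(23.1111 - 8.6667)(65) = 469.4444.

469.44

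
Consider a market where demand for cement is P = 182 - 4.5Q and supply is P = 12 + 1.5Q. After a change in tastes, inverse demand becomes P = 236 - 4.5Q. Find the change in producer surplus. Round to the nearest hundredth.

Initial equilibrium: Q_0 = 28.3333, P_0 = 54.5; CS_0 = (1/2)(28.3333)(127.5) = 1806.25, PS_0 = (1/2)(28.3333)(42.5) = 602.0833.
New equilibrium: 236 - 4.5Q = 12 + 1.5Q gives Q_1 = 37.3333, P_1 = 68; CS_1 = 3136, PS_1 = 1045.3333.
Change in producer surplus = 1045.3333 - 602.0833 = 443.25.

443.25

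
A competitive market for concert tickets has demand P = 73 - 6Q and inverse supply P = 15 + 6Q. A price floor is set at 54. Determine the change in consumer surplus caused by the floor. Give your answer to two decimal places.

-40.00

Without the control, 73 - 6Q = 15 + 6Q so Q* = 4.8333 and P* = 44.
At P = 54, buyers demand (73 - 54)/6 = 3.1667 while sellers would supply more, so the quantity traded is 3.1667 at price 54.
CS goes from (1/2)(4.8333)(29) = 70.0833 to 30.0833 (computed as (73 - 54)(3.1667) - (1/2)(6)(3.1667)^2), a change of -40.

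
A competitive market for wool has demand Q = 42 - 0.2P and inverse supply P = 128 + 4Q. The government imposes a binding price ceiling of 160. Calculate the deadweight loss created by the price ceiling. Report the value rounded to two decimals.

Rewriting demand in inverse form: P = 210 - 5Q.
Free-market equilibrium: 210 - 5Q = 128 + 4Q gives Q* = 9.1111, P* = 164.4444.
At P = 160, sellers supply (160 - 128)/4 = 8 while buyers want more, so the quantity traded is 8 at price 160.
The lost-trades triangle has base Q* - 8 = 1.1111 and height equal to the gap between the curves at Q = 8, which is 170 - 160 = 10. DWL = (1/2)(1.1111)(10) = 5.5556.

5.56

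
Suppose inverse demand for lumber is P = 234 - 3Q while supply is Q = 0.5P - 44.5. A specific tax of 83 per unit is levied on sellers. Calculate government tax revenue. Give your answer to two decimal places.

1029.20

Rewriting supply in inverse form: P = 89 + 2Q.
Pre-tax equilibrium: 234 - 3Q = 89 + 2Q gives Q* = 29, P* = 147.
A tax on sellers shifts supply up by 83: 234 - 3Q = 89 + 2Q + 83, so Q_t = 12.4. Buyers pay P_b = 196.8; sellers receive P_s = P_b - 83 = 113.8.
Tax revenue = t x Q_t = 83 x 12.4 = 1029.2.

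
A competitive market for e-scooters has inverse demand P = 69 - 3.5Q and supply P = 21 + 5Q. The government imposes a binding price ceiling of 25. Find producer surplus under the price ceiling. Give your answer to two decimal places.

1.60

Free-market equilibrium: 69 - 3.5Q = 21 + 5Q gives Q* = 5.6471, P* = 49.2353.
At the ceiling price 25, quantity supplied is (25 - 21)/5 = 0.8; supply is the short side, so Q = 0.8 trades at P = 25.
PS is the triangle above supply below 25: (1/2)(0.8)(25 - 21) = 1.6.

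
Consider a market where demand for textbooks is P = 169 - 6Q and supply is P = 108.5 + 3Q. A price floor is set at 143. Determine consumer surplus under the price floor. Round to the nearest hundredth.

56.33

Without the control, 169 - 6Q = 108.5 + 3Q so Q* = 6.7222 and P* = 128.6667.
At the floor price 143, quantity demanded is (169 - 143)/6 = 4.3333; demand is the short side, so Q = 4.3333 trades at P = 143.
CS is the triangle under demand above 143: (1/2)(4.3333)(169 - 143) = 56.3333.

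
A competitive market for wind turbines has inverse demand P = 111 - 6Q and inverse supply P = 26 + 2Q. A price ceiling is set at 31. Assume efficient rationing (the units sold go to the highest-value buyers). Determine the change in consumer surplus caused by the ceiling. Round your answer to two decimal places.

-157.42

Free-market equilibrium: 111 - 6Q = 26 + 2Q gives Q* = 10.625, P* = 47.25.
At P = 31, sellers supply (31 - 26)/2 = 2.5 while buyers want more, so the quantity traded is 2.5 at price 31.
CS goes from (1/2)(10.625)(63.75) = 338.6719 to 181.25 (computed as (111 - 31)(2.5) - (1/2)(6)(2.5)^2), a change of -157.4219.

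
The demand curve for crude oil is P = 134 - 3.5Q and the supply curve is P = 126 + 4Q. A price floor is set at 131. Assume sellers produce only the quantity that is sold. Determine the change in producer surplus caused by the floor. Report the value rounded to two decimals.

0.54

Free-market equilibrium: 134 - 3.5Q = 126 + 4Q gives Q* = 1.0667, P* = 130.2667.
At P = 131, buyers demand (134 - 131)/3.5 = 0.8571 while sellers would supply more, so the quantity traded is 0.8571 at price 131.
PS goes from (1/2)(1.0667)(4.2667) = 2.2756 to 2.8163 (computed as (131 - 126)(0.8571) - (1/2)(4)(0.8571)^2), a change of 0.5408.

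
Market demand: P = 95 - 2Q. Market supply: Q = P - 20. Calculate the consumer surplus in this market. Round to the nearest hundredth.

Rewriting supply in inverse form: P = 20 + Q.
Setting demand equal to supply, 75 = 3Q, so Q* = 25 and P* = 45.
The demand choke price is 95, so CS = (1/2)(Q*)(95 - P*) = (1/2)(25)(50) = 625.

625.00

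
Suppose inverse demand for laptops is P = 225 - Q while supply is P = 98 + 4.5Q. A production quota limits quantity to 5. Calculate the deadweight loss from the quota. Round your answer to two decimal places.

Without the quota, 225 - Q = 98 + 4.5Q gives Q* = 23.0909.
At Q = 5 the demand price is 225 - (5) = 220 and the supply price is 98 + 4.5(5) = 120.5.
Deadweight loss is the triangle between the curves from 5 to 23.0909: (1/2)(220 - 120.5)(23.0909 - 5) = 900.0227.

900.02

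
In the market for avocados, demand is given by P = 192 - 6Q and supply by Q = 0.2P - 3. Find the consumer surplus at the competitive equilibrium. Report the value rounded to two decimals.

776.75

Rewriting supply in inverse form: P = 15 + 5Q.
Set 192 - 6Q = 15 + 5Q, which gives 177 = 11Q, so Q* = 16.0909 and P* = 192 - 6(16.0909) = 95.4545.
The demand choke price is 192, so CS = (1/2)(Q*)(192 - P*) = (1/2)(16.0909)(96.5455) = 776.7521.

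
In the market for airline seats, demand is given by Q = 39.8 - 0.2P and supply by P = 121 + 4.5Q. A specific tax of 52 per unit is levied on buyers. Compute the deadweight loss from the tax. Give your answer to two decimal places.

Rewriting demand in inverse form: P = 199 - 5Q.
Pre-tax equilibrium: 199 - 5Q = 121 + 4.5Q gives Q* = 8.2105, P* = 157.9474.
With the tax, buyers' net willingness to pay falls by 52: (199 - 52) - 5Q = 121 + 4.5Q, so Q_t = 2.7368. Buyers pay P_b = 185.3158; sellers receive P_s = P_b - 52 = 133.3158.
The welfare triangle lost has base Q* - Q_t = 5.4737 and height t = 52, so DWL = (1/2)(5.4737)(52) = 142.3158.

142.32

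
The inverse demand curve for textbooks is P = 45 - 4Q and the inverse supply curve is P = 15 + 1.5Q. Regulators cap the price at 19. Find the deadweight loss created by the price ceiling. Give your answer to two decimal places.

21.37

Free-market equilibrium: 45 - 4Q = 15 + 1.5Q gives Q* = 5.4545, P* = 23.1818.
At the ceiling price 19, quantity supplied is (19 - 15)/1.5 = 2.6667; supply is the short side, so Q = 2.6667 trades at P = 19.
At Q = 2.6667 the demand price is 34.3333 and the supply price is 19. Deadweight loss is the triangle between the curves from 2.6667 to 5.4545: (1/2)(34.3333 - 19)(5.4545 - 2.6667) = 21.3737.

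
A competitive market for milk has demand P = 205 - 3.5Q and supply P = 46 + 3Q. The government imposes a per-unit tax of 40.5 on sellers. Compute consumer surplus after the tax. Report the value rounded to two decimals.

581.63

Without the tax, 205 - 3.5Q = 46 + 3Q so Q* = 24.4615 and P* = 119.3846.
With the tax, sellers need 40.5 more per unit: 205 - 3.5Q = 46 + 3Q + 40.5, so Q_t = 18.2308. Buyers pay P_b = 141.1923; sellers receive P_s = P_b - 40.5 = 100.6923.
Consumer surplus is the triangle under demand above P_b: (1/2)(18.2308)(205 - 141.1923) = 581.6317.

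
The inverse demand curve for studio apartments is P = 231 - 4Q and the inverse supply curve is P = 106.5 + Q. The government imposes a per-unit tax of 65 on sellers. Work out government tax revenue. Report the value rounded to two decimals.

773.50

Pre-tax equilibrium: 231 - 4Q = 106.5 + Q gives Q* = 24.9, P* = 131.4.
A tax on sellers shifts supply up by 65: 231 - 4Q = 106.5 + Q + 65, so Q_t = 11.9. Buyers pay P_b = 183.4; sellers receive P_s = P_b - 65 = 118.4.
Revenue is the tax times quantity traded: 65 x 11.9 = 773.5.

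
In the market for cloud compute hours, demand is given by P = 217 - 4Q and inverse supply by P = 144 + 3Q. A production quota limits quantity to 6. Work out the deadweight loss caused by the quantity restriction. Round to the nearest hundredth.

68.64

Without the quota, 217 - 4Q = 144 + 3Q gives Q* = 10.4286.
At Q = 6 the demand price is 217 - 4(6) = 193 and the supply price is 144 + 3(6) = 162.
Deadweight loss is the triangle between the curves from 6 to 10.4286: (1/2)(193 - 162)(10.4286 - 6) = 68.6429.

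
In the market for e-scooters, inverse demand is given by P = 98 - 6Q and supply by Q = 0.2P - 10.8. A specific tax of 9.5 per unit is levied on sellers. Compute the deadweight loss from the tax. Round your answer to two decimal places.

4.10

Rewriting supply in inverse form: P = 54 + 5Q.
Without the tax, 98 - 6Q = 54 + 5Q so Q* = 4 and P* = 74.
A tax on sellers shifts supply up by 9.5: 98 - 6Q = 54 + 5Q + 9.5, so Q_t = 3.1364. Buyers pay P_b = 79.1818; sellers receive P_s = P_b - 9.5 = 69.6818.
The welfare triangle lost has base Q* - Q_t = 0.8636 and height t = 9.5, so DWL = (1/2)(0.8636)(9.5) = 4.1023.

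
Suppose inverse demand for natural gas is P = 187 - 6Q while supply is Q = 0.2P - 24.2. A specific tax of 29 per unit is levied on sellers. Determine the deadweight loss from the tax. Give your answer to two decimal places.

38.23

Rewriting supply in inverse form: P = 121 + 5Q.
Pre-tax equilibrium: 187 - 6Q = 121 + 5Q gives Q* = 6, P* = 151.
With the tax, sellers need 29 more per unit: 187 - 6Q = 121 + 5Q + 29, so Q_t = 3.3636. Buyers pay P_b = 166.8182; sellers receive P_s = P_b - 29 = 137.8182.
The welfare triangle lost has base Q* - Q_t = 2.6364 and height t = 29, so DWL = (1/2)(2.6364)(29) = 38.2273.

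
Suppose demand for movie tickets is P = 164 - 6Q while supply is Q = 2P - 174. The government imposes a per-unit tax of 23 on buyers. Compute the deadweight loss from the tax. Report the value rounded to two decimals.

Rewriting supply in inverse form: P = 87 + 0.5Q.
Pre-tax equilibrium: 164 - 6Q = 87 + 0.5Q gives Q* = 11.8462, P* = 92.9231.
With the tax, buyers' net willingness to pay falls by 23: (164 - 23) - 6Q = 87 + 0.5Q, so Q_t = 8.3077. Buyers pay P_b = 114.1538; sellers receive P_s = P_b - 23 = 91.1538.
The welfare triangle lost has base Q* - Q_t = 3.5385 and height t = 23, so DWL = (1/2)(3.5385)(23) = 40.6923.

40.69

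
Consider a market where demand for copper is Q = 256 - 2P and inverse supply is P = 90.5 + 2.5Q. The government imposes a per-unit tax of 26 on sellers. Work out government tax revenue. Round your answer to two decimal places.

Rewriting demand in inverse form: P = 128 - 0.5Q.
Without the tax, 128 - 0.5Q = 90.5 + 2.5Q so Q* = 12.5 and P* = 121.75.
A tax on sellers shifts supply up by 26: 128 - 0.5Q = 90.5 + 2.5Q + 26, so Q_t = 3.8333. Buyers pay P_b = 126.0833; sellers receive P_s = P_b - 26 = 100.0833.
Tax revenue = t x Q_t = 26 x 3.8333 = 99.6667.

99.67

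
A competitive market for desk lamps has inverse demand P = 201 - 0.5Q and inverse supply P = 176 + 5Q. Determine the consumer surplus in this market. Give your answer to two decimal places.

Equilibrium: 201 - 0.5Q = 176 + 5Q, so Q* = 4.5455 and P* = 198.7273.
CS is the area between the demand curve and P* from 0 to Q*: (1/2)(4.5455)(2.2727) = 5.1653.

5.17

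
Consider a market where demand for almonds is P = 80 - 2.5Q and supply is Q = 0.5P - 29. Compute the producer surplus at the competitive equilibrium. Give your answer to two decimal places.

Rewriting supply in inverse form: P = 58 + 2Q.
Set 80 - 2.5Q = 58 + 2Q, which gives 22 = 4.5Q, so Q* = 4.8889 and P* = 80 - 2.5(4.8889) = 67.7778.
PS is the area between P* and the supply curve from 0 to Q*: (1/2)(4.8889)(9.7778) = 23.9012.

23.90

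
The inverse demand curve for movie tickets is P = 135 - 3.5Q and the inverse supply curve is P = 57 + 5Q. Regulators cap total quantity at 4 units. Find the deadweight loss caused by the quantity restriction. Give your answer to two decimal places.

Without the quota, 135 - 3.5Q = 57 + 5Q gives Q* = 9.1765.
At Q = 4 the demand price is 135 - 3.5(4) = 121 and the supply price is 57 + 5(4) = 77.
Deadweight loss is the triangle between the curves from 4 to 9.1765: (1/2)(121 - 77)(9.1765 - 4) = 113.8824.

113.88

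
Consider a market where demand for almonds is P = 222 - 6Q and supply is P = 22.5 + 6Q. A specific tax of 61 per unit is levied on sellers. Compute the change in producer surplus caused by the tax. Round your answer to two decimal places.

Without the tax, 222 - 6Q = 22.5 + 6Q so Q* = 16.625 and P* = 122.25.
A tax on sellers shifts supply up by 61: 222 - 6Q = 22.5 + 6Q + 61, so Q_t = 11.5417. Buyers pay P_b = 152.75; sellers receive P_s = P_b - 61 = 91.75.
PS falls from (1/2)(16.625)(99.75) = 829.1719 to (1/2)(11.5417)(69.25) = 399.6302, a change of -429.5417.

-429.54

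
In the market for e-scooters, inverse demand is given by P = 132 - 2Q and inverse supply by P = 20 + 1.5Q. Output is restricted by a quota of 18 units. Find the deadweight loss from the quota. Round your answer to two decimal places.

Unrestricted equilibrium: Q* = (132 - 20)/(2 + 1.5) = 32.
At Q = 18 the demand price is 132 - 2(18) = 96 and the supply price is 20 + 1.5(18) = 47.
Deadweight loss is the triangle between the curves from 18 to 32: (1/2)(96 - 47)(32 - 18) = 343.

343.00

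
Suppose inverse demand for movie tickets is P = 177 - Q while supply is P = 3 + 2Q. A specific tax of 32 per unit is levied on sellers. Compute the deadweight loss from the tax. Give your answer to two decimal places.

170.67

Pre-tax equilibrium: 177 - Q = 3 + 2Q gives Q* = 58, P* = 119.
A tax on sellers shifts supply up by 32: 177 - Q = 3 + 2Q + 32, so Q_t = 47.3333. Buyers pay P_b = 129.6667; sellers receive P_s = P_b - 32 = 97.6667.
The welfare triangle lost has base Q* - Q_t = 10.6667 and height t = 32, so DWL = (1/2)(10.6667)(32) = 170.6667.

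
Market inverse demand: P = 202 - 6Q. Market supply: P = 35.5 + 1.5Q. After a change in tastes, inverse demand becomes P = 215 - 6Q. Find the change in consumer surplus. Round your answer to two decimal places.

Initial equilibrium: Q_0 = 22.2, P_0 = 68.8; CS_0 = (1/2)(22.2)(133.2) = 1478.52, PS_0 = (1/2)(22.2)(33.3) = 369.63.
New equilibrium: 215 - 6Q = 35.5 + 1.5Q gives Q_1 = 23.9333, P_1 = 71.4; CS_1 = 1718.4133, PS_1 = 429.6033.
Change in consumer surplus = 1718.4133 - 1478.52 = 239.8933.

239.89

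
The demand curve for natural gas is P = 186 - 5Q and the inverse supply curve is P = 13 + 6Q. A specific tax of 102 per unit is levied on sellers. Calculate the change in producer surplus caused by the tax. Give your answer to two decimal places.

-617.06

Without the tax, 186 - 5Q = 13 + 6Q so Q* = 15.7273 and P* = 107.3636.
With the tax, sellers need 102 more per unit: 186 - 5Q = 13 + 6Q + 102, so Q_t = 6.4545. Buyers pay P_b = 153.7273; sellers receive P_s = P_b - 102 = 51.7273.
Producers lose the trapezoid between P_s and P* out to Q_t plus the triangle from Q_t to Q*: change in PS = 124.9835 - 742.0413 = -617.0579.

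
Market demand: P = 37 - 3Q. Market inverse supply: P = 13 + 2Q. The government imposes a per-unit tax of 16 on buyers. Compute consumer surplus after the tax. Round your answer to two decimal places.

Pre-tax equilibrium: 37 - 3Q = 13 + 2Q gives Q* = 4.8, P* = 22.6.
A tax on buyers shifts demand down by 16: (37 - 16) - 3Q = 13 + 2Q, so Q_t = 1.6. Buyers pay P_b = 32.2; sellers receive P_s = P_b - 16 = 16.2.
CS = (1/2)(Q_t)(37 - P_b) = (1/2)(1.6)(4.8) = 3.84.

3.84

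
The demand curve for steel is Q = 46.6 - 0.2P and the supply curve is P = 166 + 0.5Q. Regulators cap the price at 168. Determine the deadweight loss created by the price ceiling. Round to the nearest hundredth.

184.09

Rewriting demand in inverse form: P = 233 - 5Q.
Free-market equilibrium: 233 - 5Q = 166 + 0.5Q gives Q* = 12.1818, P* = 172.0909.
At P = 168, sellers supply (168 - 166)/0.5 = 4 while buyers want more, so the quantity traded is 4 at price 168.
At Q = 4 the demand price is 213 and the supply price is 168. Deadweight loss is the triangle between the curves from 4 to 12.1818: (1/2)(213 - 168)(12.1818 - 4) = 184.0909.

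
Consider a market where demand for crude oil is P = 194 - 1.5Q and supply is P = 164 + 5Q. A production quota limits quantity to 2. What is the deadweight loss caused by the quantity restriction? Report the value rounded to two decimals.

22.23

Without the quota, 194 - 1.5Q = 164 + 5Q gives Q* = 4.6154.
At Q = 2 the demand price is 194 - 1.5(2) = 191 and the supply price is 164 + 5(2) = 174.
Deadweight loss is the triangle between the curves from 2 to 4.6154: (1/2)(191 - 174)(4.6154 - 2) = 22.2308.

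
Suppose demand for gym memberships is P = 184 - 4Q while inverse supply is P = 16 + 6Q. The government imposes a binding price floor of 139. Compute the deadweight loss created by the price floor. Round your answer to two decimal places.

154.01

Free-market equilibrium: 184 - 4Q = 16 + 6Q gives Q* = 16.8, P* = 116.8.
At the floor price 139, quantity demanded is (184 - 139)/4 = 11.25; demand is the short side, so Q = 11.25 trades at P = 139.
At Q = 11.25 the demand price is 139 and the supply price is 83.5. Deadweight loss is the triangle between the curves from 11.25 to 16.8: (1/2)(139 - 83.5)(16.8 - 11.25) = 154.0125.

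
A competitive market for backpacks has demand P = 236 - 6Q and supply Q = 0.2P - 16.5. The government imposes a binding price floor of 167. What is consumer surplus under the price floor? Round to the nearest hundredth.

396.75

Rewriting supply in inverse form: P = 82.5 + 5Q.
Without the control, 236 - 6Q = 82.5 + 5Q so Q* = 13.9545 and P* = 152.2727.
At the floor price 167, quantity demanded is (236 - 167)/6 = 11.5; demand is the short side, so Q = 11.5 trades at P = 167.
CS is the triangle under demand above 167: (1/2)(11.5)(236 - 167) = 396.75.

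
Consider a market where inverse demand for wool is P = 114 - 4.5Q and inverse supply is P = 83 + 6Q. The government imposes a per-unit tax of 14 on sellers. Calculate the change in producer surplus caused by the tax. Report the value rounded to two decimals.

-18.29

Without the tax, 114 - 4.5Q = 83 + 6Q so Q* = 2.9524 and P* = 100.7143.
A tax on sellers shifts supply up by 14: 114 - 4.5Q = 83 + 6Q + 14, so Q_t = 1.619. Buyers pay P_b = 106.7143; sellers receive P_s = P_b - 14 = 92.7143.
Producers lose the trapezoid between P_s and P* out to Q_t plus the triangle from Q_t to Q*: change in PS = 7.8639 - 26.1497 = -18.2857.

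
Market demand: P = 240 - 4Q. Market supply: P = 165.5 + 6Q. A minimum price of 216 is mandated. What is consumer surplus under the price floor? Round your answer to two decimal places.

Free-market equilibrium: 240 - 4Q = 165.5 + 6Q gives Q* = 7.45, P* = 210.2.
At the floor price 216, quantity demanded is (240 - 216)/4 = 6; demand is the short side, so Q = 6 trades at P = 216.
CS is the triangle under demand above 216: (1/2)(6)(240 - 216) = 72.

72.00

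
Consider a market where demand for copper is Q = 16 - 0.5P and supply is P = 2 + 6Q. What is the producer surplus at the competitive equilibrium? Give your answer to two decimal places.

Rewriting demand in inverse form: P = 32 - 2Q.
Set 32 - 2Q = 2 + 6Q, which gives 30 = 8Q, so Q* = 3.75 and P* = 32 - 2(3.75) = 24.5.
Producer surplus is the triangle above supply below P*: (1/2)(3.75)(24.5 - 2) = (1/2)(3.75)(22.5) = 42.1875.

42.19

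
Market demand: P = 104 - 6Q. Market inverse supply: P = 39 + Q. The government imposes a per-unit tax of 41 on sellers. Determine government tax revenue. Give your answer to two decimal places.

Without the tax, 104 - 6Q = 39 + Q so Q* = 9.2857 and P* = 48.2857.
A tax on sellers shifts supply up by 41: 104 - 6Q = 39 + Q + 41, so Q_t = 3.4286. Buyers pay P_b = 83.4286; sellers receive P_s = P_b - 41 = 42.4286.
Tax revenue = t x Q_t = 41 x 3.4286 = 140.5714.

140.57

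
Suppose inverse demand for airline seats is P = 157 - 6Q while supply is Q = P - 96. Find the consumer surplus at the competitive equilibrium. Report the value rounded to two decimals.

227.82

Rewriting supply in inverse form: P = 96 + Q.
Setting demand equal to supply, 61 = 7Q, so Q* = 8.7143 and P* = 104.7143.
Consumer surplus is the triangle under demand above P*: (1/2)(8.7143)(157 - 104.7143) = (1/2)(8.7143)(52.2857) = 227.8163.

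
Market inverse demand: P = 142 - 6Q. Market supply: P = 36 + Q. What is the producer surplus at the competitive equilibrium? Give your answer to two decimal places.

Set 142 - 6Q = 36 + Q, which gives 106 = 7Q, so Q* = 15.1429 and P* = 142 - 6(15.1429) = 51.1429.
PS is the area between P* and the supply curve from 0 to Q*: (1/2)(15.1429)(15.1429) = 114.6531.

114.65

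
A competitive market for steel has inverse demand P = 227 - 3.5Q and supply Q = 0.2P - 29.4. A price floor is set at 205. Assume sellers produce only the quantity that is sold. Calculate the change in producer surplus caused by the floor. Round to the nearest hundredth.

44.34

Rewriting supply in inverse form: P = 147 + 5Q.
Free-market equilibrium: 227 - 3.5Q = 147 + 5Q gives Q* = 9.4118, P* = 194.0588.
At P = 205, buyers demand (227 - 205)/3.5 = 6.2857 while sellers would supply more, so the quantity traded is 6.2857 at price 205.
PS goes from (1/2)(9.4118)(47.0588) = 221.4533 to 265.7959 (computed as (205 - 147)(6.2857) - (1/2)(5)(6.2857)^2), a change of 44.3426.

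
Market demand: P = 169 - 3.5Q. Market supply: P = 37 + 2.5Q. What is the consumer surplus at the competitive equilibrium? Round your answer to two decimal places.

Setting demand equal to supply, 132 = 6Q, so Q* = 22 and P* = 92.
Consumer surplus is the triangle under demand above P*: (1/2)(22)(169 - 92) = (1/2)(22)(77) = 847.

847.00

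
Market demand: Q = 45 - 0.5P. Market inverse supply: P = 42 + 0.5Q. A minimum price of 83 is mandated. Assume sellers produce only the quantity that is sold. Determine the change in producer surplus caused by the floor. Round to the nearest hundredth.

48.28

Rewriting demand in inverse form: P = 90 - 2Q.
Free-market equilibrium: 90 - 2Q = 42 + 0.5Q gives Q* = 19.2, P* = 51.6.
At P = 83, buyers demand (90 - 83)/2 = 3.5 while sellers would supply more, so the quantity traded is 3.5 at price 83.
PS goes from (1/2)(19.2)(9.6) = 92.16 to 140.4375 (computed as (83 - 42)(3.5) - (1/2)(0.5)(3.5)^2), a change of 48.2775.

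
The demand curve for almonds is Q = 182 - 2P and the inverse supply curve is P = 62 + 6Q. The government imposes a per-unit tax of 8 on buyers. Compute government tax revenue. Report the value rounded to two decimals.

25.85

Rewriting demand in inverse form: P = 91 - 0.5Q.
Pre-tax equilibrium: 91 - 0.5Q = 62 + 6Q gives Q* = 4.4615, P* = 88.7692.
A tax on buyers shifts demand down by 8: (91 - 8) - 0.5Q = 62 + 6Q, so Q_t = 3.2308. Buyers pay P_b = 89.3846; sellers receive P_s = P_b - 8 = 81.3846.
Revenue is the tax times quantity traded: 8 x 3.2308 = 25.8462.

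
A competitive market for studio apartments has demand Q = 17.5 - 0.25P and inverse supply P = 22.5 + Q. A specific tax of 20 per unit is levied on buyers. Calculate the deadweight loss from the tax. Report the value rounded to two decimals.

Rewriting demand in inverse form: P = 70 - 4Q.
Pre-tax equilibrium: 70 - 4Q = 22.5 + Q gives Q* = 9.5, P* = 32.
With the tax, buyers' net willingness to pay falls by 20: (70 - 20) - 4Q = 22.5 + Q, so Q_t = 5.5. Buyers pay P_b = 48; sellers receive P_s = P_b - 20 = 28.
The welfare triangle lost has base Q* - Q_t = 4 and height t = 20, so DWL = (1/2)(4)(20) = 40.

40.00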